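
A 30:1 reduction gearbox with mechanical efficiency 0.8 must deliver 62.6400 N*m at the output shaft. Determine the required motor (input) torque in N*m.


tau_in = tau_out / (N * eta) = 62.6400 / (30 * 0.8) = 2.6100

2.6100 N*m


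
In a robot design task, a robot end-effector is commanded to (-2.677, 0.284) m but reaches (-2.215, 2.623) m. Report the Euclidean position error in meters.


dx = -2.215 - (-2.677) = 0.4620, dy = 2.623 - (0.284) = 2.3390
err = sqrt(0.213444 + 5.470921) = 2.3842

2.3842 m


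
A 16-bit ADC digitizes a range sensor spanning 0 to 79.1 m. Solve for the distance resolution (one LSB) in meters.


res = range / 2^n = 79.1/2^16 = 79.1/65536 = 0.0012

0.0012 m


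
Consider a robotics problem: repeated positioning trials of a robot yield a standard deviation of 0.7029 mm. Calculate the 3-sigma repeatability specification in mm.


repeatability = 3*sigma = 3*0.7029 = 2.1087

2.1087 mm


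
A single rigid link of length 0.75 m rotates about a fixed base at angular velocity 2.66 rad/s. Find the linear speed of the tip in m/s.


v = L*omega = 0.75 * 2.66 = 1.9950

1.9950 m/s


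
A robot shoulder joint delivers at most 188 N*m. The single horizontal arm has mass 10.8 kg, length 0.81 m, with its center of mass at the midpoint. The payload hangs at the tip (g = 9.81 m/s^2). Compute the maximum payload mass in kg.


tau_arm = m_arm*g*(L/2) = 10.8*9.81*0.81/2 = 42.9089 N*m
tau_payload = tau_max - tau_arm = 188 - 42.9089 = 145.0911
m_payload = tau_payload / (g*L) = 145.0911 / (9.81*0.81) = 18.2594

18.2594 kg


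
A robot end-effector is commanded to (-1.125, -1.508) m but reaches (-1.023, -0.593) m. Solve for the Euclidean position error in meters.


dx = -1.023 - (-1.125) = 0.1020, dy = -0.593 - (-1.508) = 0.9150
err = sqrt(0.010404 + 0.837225) = 0.9207

0.9207 m


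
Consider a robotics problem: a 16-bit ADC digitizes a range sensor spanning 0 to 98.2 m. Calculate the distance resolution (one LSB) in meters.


res = range / 2^n = 98.2/2^16 = 98.2/65536 = 0.0015

0.0015 m


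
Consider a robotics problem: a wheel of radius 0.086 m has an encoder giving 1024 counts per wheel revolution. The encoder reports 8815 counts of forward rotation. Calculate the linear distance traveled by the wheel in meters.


revs = 8815/1024 = 8.608398
d = revs * 2*pi*r = 8.608398 * 2*pi*0.086 = 4.6516

4.6516 m


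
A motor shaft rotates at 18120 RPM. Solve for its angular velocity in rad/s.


omega = 18120 * 2*pi/60 = 1897.5220

1897.5220 rad/s


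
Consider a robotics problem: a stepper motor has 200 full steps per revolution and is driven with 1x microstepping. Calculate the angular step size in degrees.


step = 360/(200*1) = 360/200 = 1.8000

1.8000 degrees


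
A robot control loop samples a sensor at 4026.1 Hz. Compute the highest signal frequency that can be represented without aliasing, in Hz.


f_max = f_s/2 = 4026.1/2 = 2013.0500

2013.0500 Hz


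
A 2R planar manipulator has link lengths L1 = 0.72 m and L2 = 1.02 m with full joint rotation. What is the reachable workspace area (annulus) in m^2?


r_max = L1 + L2 = 1.7400, r_min = |L1 - L2| = 0.3000
A = pi*(r_max^2 - r_min^2) = pi*(3.0276 - 0.0900) = 9.2287

9.2287 m^2


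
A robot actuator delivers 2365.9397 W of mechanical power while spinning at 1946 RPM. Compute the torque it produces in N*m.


omega = 1946 * 2*pi/60 = 203.784643 rad/s
tau = P / omega = 2365.9397 / 203.784643 = 11.6100

11.6100 N*m


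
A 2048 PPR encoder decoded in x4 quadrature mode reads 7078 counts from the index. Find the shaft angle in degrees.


angle = counts * 360 / (PPR*4) = 7078 * 360 / 8192 = 311.0449

311.0449 degrees


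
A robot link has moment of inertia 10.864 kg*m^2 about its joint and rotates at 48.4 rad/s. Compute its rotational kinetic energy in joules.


KE = (1/2)*I*omega^2 = 0.5*10.864*48.4^2 = 12724.7859

12724.7859 J


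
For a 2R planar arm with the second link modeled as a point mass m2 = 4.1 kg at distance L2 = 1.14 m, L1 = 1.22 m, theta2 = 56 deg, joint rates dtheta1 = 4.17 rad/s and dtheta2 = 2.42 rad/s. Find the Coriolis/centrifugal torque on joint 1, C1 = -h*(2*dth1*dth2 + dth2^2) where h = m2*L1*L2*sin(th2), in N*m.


h = m2*L1*L2*sin(th2) = 4.1*1.22*1.14*sin(56 deg) = 4.727404
C1 = -h*(2*4.17*2.42 + 2.42^2) = -4.727404*26.0392 = -123.0978

-123.0978 N*m


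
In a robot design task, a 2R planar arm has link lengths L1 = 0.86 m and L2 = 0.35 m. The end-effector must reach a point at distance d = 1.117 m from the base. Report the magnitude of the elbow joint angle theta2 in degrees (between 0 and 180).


cos(th2) = (d^2 - L1^2 - L2^2)/(2*L1*L2) = (1.117^2 - 0.86^2 - 0.35^2)/(2*0.86*0.35) = 0.64051329
th2 = acos(0.64051329) = 50.1699 deg

50.1699 degrees


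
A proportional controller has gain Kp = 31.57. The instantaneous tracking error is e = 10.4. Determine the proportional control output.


u_P = Kp * e = 31.57 * 10.4 = 328.3280

328.3280


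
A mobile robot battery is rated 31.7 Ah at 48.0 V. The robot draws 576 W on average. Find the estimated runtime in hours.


E = 31.7*48.0 = 1521.6000 Wh
t = E/P = 1521.6000/576 = 2.6417

2.6417 hours


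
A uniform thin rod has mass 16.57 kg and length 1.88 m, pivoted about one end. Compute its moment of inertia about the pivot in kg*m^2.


I = (1/3)*m*L^2 = (1/3)*16.57*1.88^2 = 19.5217

19.5217 kg*m^2


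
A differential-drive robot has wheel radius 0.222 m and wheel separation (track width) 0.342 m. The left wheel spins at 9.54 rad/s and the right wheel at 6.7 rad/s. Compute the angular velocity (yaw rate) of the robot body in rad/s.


omega = r*(wR - wL)/L = 0.222*(6.7 - (9.54))/0.342 = -1.8435

-1.8435 rad/s


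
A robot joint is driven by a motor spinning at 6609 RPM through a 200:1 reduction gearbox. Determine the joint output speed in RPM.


omega_joint = omega_motor / N = 6609 / 200 = 33.0450

33.0450 RPM


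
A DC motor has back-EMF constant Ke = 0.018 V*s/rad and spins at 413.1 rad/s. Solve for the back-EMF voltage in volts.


V_emf = Ke * omega = 0.018*413.1 = 7.4358

7.4358 V


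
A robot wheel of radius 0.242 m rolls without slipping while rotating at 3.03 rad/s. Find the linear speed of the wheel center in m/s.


v = omega * r = 3.03 * 0.242 = 0.7333

0.7333 m/s


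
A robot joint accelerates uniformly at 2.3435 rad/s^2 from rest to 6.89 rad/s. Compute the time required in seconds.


t = delta_omega / alpha = 6.89 / 2.3435 = 2.9400

2.9400 s


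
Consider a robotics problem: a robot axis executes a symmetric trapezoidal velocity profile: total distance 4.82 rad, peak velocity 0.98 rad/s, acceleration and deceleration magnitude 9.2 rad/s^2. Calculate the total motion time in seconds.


t_acc = v/a = 0.98/9.2 = 0.106522 s
d_acc = v^2/(2a) = 0.052196 rad (each ramp)
d_cruise = 4.82 - 2*0.052196 = 4.715608 rad
t_cruise = 4.715608/0.98 = 4.811845 s
t_total = 2*0.106522 + 4.811845 = 5.0249

5.0249 s


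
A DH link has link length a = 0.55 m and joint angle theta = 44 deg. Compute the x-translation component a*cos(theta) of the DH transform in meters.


a*cos(theta) = 0.55*cos(44 deg) = 0.3956

0.3956 m


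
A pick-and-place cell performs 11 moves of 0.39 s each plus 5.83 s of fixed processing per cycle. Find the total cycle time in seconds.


T = 11*0.39 + 5.83 = 10.1200

10.1200 s


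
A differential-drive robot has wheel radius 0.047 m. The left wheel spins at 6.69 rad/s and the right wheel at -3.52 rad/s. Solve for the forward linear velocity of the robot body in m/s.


v = r*(wR + wL)/2 = 0.047*(-3.52 + 6.69)/2 = 0.0745

0.0745 m/s


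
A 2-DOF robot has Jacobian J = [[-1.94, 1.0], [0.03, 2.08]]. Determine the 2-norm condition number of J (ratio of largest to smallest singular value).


JJ^T eigenvalues: trace(JJ^T) = 9.0909, det(JJ^T) = det(J)^2 = 16.52585104
s_max^2 = (9.0909 + sqrt(16.54105865))/2 = 6.57898502
s_min^2 = (9.0909 - sqrt(16.54105865))/2 = 2.51191498
kappa = s_max/s_min = sqrt(6.57898502/2.51191498) = 1.6184

1.6184


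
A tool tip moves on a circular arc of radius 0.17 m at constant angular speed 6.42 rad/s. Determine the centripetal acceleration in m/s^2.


a_c = omega^2 * r = 6.42^2 * 0.17 = 7.0068

7.0068 m/s^2


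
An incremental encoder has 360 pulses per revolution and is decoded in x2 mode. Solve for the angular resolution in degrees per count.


resolution = 360 / (PPR * 2) = 360 / 720 = 0.5000

0.5000 degrees


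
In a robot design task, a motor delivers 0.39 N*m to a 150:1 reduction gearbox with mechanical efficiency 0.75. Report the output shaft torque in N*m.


tau_out = tau_in * N * eta = 0.39 * 150 * 0.75 = 43.8750

43.8750 N*m


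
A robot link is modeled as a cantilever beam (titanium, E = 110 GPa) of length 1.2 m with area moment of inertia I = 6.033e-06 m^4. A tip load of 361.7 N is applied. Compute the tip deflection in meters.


delta = F*L^3/(3*E*I) = 361.7*1.2^3/(3*1.100e+11*6.033e-06)
      = 625.0176/1990890 = 3.1394e-04

3.1394e-04 m


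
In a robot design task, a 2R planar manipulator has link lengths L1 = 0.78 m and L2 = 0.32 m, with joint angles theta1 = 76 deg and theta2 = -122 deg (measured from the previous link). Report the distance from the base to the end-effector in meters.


x = L1*cos(th1) + L2*cos(th1+th2) = 0.410990
y = L1*sin(th1) + L2*sin(th1+th2) = 0.526642
d = sqrt(x^2 + y^2) = sqrt(0.168913 + 0.277352) = 0.6680

0.6680 m


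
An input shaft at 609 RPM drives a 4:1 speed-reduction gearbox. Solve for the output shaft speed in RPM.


omega_out = omega_in / N = 609 / 4 = 152.2500

152.2500 RPM


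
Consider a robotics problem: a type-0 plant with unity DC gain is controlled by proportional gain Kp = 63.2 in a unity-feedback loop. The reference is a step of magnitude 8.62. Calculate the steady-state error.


e_ss = R/(1 + Kp) = 8.62/(1 + 63.2) = 8.62/64.2000 = 0.1343

0.1343


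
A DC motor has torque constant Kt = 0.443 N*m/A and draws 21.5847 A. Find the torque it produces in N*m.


tau = Kt * I = 0.443*21.5847 = 9.5620

9.5620 N*m


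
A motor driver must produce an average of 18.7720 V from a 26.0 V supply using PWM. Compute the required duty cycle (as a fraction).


D = V_avg/V_supply = 18.7720/26.0 = 0.7220

0.7220


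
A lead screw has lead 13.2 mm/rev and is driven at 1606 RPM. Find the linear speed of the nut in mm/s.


v = lead * (RPM/60) = 13.2*1606/60 = 353.3200

353.3200 mm/s


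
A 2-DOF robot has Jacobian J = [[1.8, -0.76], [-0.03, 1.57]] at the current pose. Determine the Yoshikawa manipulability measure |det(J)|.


det(J) = 1.8*1.57 - (-0.76)*(-0.03) = 2.8032
|det(J)| = 2.8032

2.8032


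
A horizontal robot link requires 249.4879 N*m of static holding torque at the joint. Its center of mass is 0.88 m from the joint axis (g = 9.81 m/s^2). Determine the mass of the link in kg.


m = tau / (g*L) = 249.4879 / (9.81 * 0.88) = 28.9000

28.9000 kg


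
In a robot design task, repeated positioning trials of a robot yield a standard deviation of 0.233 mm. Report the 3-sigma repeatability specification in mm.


repeatability = 3*sigma = 3*0.233 = 0.6990

0.6990 mm


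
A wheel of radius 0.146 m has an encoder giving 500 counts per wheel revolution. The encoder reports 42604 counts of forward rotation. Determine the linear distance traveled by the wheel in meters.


revs = 42604/500 = 85.208000
d = revs * 2*pi*r = 85.208000 * 2*pi*0.146 = 78.1651

78.1651 m


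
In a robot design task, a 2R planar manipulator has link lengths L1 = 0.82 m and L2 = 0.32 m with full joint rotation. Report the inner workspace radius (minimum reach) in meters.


r_min = |L1 - L2| = |0.82 - 0.32| = 0.5000

0.5000 m


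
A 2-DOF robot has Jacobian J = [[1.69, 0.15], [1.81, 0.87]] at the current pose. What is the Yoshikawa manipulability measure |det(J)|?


det(J) = 1.69*0.87 - (0.15)*(1.81) = 1.1988
|det(J)| = 1.1988

1.1988


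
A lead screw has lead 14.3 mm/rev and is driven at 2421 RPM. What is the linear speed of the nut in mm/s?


v = lead * (RPM/60) = 14.3*2421/60 = 577.0050

577.0050 mm/s


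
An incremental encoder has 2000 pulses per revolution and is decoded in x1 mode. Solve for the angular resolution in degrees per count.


resolution = 360 / (PPR * 1) = 360 / 2000 = 0.1800

0.1800 degrees


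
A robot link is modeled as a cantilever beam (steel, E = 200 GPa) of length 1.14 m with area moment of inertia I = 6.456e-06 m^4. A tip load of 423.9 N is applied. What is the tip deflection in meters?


delta = F*L^3/(3*E*I) = 423.9*1.14^3/(3*2.000e+11*6.456e-06)
      = 628.0265016/3873600 = 1.6213e-04

1.6213e-04 m


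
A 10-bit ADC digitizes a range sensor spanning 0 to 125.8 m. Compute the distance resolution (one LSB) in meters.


res = range / 2^n = 125.8/2^10 = 125.8/1024 = 0.1229

0.1229 m


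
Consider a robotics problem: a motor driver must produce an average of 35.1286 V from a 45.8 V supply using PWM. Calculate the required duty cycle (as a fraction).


D = V_avg/V_supply = 35.1286/45.8 = 0.7670

0.7670


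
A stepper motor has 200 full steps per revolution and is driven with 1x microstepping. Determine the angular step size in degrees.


step = 360/(200*1) = 360/200 = 1.8000

1.8000 degrees


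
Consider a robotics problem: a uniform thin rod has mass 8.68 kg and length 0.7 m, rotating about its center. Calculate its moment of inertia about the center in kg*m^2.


I = (1/12)*m*L^2 = (1/12)*8.68*0.7^2 = 0.3544

0.3544 kg*m^2


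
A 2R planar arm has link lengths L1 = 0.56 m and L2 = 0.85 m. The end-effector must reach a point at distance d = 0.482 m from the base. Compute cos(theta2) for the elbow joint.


cos(th2) = (d^2 - L1^2 - L2^2)/(2*L1*L2) = (0.482^2 - 0.56^2 - 0.85^2)/(2*0.56*0.85) = -0.8443

-0.8443


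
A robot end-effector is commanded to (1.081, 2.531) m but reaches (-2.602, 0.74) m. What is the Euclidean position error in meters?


dx = -2.602 - (1.081) = -3.6830, dy = 0.74 - (2.531) = -1.7910
err = sqrt(13.564489 + 3.207681) = 4.0954

4.0954 m


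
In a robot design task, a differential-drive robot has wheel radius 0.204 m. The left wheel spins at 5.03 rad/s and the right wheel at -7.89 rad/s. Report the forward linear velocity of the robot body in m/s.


v = r*(wR + wL)/2 = 0.204*(-7.89 + 5.03)/2 = -0.2917

-0.2917 m/s


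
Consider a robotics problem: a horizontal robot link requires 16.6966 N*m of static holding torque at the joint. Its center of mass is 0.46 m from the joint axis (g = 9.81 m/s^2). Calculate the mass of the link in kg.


m = tau / (g*L) = 16.6966 / (9.81 * 0.46) = 3.7000

3.7000 kg


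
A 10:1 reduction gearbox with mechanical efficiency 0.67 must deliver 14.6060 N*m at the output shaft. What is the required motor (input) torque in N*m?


tau_in = tau_out / (N * eta) = 14.6060 / (10 * 0.67) = 2.1800

2.1800 N*m


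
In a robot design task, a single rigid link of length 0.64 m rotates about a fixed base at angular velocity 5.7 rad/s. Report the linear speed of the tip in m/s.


v = L*omega = 0.64 * 5.7 = 3.6480

3.6480 m/s


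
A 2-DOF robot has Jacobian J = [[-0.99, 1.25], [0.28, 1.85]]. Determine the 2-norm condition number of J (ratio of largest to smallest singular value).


JJ^T eigenvalues: trace(JJ^T) = 6.0435, det(JJ^T) = det(J)^2 = 4.75894225
s_max^2 = (6.0435 + sqrt(17.48812325))/2 = 5.11269017
s_min^2 = (6.0435 - sqrt(17.48812325))/2 = 0.93080983
kappa = s_max/s_min = sqrt(5.11269017/0.93080983) = 2.3437

2.3437


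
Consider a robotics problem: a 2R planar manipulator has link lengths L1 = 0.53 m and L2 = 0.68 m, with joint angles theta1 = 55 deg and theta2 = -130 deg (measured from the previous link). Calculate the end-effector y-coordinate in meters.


y = L1*sin(th1) + L2*sin(th1+th2) = 0.53*sin(55 deg) + 0.68*sin(-75 deg) = -0.2227

-0.2227 m


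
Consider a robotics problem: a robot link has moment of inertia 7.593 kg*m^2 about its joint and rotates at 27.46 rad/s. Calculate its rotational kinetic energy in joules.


KE = (1/2)*I*omega^2 = 0.5*7.593*27.46^2 = 2862.7569

2862.7569 J


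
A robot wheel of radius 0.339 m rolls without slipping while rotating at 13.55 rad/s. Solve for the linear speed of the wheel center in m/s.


v = omega * r = 13.55 * 0.339 = 4.5935

4.5935 m/s


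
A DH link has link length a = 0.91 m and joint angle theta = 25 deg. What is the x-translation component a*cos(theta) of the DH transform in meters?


a*cos(theta) = 0.91*cos(25 deg) = 0.8247

0.8247 m


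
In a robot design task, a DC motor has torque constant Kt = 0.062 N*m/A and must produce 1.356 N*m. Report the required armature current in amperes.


I = tau / Kt = 1.356/0.062 = 21.8710

21.8710 A


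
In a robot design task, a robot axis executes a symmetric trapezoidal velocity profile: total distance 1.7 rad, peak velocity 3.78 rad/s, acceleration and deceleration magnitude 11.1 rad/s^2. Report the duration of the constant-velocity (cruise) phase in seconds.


t_acc = v/a = 0.340541 s, d_acc = v^2/(2a) = 0.643622 rad each
d_cruise = 1.7 - 2*0.643622 = 0.412756 rad
t_cruise = d_cruise/v = 0.412756/3.78 = 0.1092

0.1092 s


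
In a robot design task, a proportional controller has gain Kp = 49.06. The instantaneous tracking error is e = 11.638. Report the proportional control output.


u_P = Kp * e = 49.06 * 11.638 = 570.9603

570.9603


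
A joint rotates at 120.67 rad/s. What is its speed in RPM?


RPM = 120.67 * 60/(2*pi) = 1152.3136

1152.3136 RPM


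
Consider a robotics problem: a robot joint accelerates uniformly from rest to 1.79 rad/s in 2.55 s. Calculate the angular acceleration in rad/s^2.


alpha = delta_omega / t = 1.79 / 2.55 = 0.7020

0.7020 rad/s^2


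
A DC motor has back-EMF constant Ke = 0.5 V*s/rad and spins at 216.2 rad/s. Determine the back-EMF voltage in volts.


V_emf = Ke * omega = 0.5*216.2 = 108.1000

108.1000 V


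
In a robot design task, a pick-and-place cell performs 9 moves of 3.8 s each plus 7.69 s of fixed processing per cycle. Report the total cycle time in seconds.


T = 9*3.8 + 7.69 = 41.8900

41.8900 s


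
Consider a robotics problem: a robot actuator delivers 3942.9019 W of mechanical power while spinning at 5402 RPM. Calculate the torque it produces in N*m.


omega = 5402 * 2*pi/60 = 565.696117 rad/s
tau = P / omega = 3942.9019 / 565.696117 = 6.9700

6.9700 N*m


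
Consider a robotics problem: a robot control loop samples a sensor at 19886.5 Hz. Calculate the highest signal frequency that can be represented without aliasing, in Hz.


f_max = f_s/2 = 19886.5/2 = 9943.2500

9943.2500 Hz


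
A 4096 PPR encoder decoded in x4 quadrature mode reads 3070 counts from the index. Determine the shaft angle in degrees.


angle = counts * 360 / (PPR*4) = 3070 * 360 / 16384 = 67.4561

67.4561 degrees


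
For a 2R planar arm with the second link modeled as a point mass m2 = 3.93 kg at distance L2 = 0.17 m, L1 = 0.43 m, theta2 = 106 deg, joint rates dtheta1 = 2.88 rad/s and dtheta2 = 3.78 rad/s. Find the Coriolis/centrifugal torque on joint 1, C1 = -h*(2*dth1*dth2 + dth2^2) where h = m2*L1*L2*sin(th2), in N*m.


h = m2*L1*L2*sin(th2) = 3.93*0.43*0.17*sin(106 deg) = 0.276154
C1 = -h*(2*2.88*3.78 + 3.78^2) = -0.276154*36.0612 = -9.9584

-9.9584 N*m


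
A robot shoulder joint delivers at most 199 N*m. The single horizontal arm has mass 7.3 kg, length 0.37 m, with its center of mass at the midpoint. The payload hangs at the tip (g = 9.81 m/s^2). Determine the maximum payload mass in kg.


tau_arm = m_arm*g*(L/2) = 7.3*9.81*0.37/2 = 13.2484 N*m
tau_payload = tau_max - tau_arm = 199 - 13.2484 = 185.7516
m_payload = tau_payload / (g*L) = 185.7516 / (9.81*0.37) = 51.1755

51.1755 kg


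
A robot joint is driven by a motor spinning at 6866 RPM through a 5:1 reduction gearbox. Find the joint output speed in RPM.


omega_joint = omega_motor / N = 6866 / 5 = 1373.2000

1373.2000 RPM


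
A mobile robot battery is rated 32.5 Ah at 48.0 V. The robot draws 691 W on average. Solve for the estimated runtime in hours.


E = 32.5*48.0 = 1560.0000 Wh
t = E/P = 1560.0000/691 = 2.2576

2.2576 hours


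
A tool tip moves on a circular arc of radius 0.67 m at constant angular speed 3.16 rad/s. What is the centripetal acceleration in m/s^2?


a_c = omega^2 * r = 3.16^2 * 0.67 = 6.6904

6.6904 m/s^2


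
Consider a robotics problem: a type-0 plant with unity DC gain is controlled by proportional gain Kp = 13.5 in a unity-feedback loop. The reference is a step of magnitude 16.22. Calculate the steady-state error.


e_ss = R/(1 + Kp) = 16.22/(1 + 13.5) = 16.22/14.5000 = 1.1186

1.1186


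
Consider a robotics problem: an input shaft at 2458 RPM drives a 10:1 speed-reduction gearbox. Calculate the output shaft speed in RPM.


omega_out = omega_in / N = 2458 / 10 = 245.8000

245.8000 RPM


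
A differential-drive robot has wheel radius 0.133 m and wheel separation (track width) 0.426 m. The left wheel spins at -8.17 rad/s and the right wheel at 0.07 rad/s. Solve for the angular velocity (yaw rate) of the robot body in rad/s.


omega = r*(wR - wL)/L = 0.133*(0.07 - (-8.17))/0.426 = 2.5726

2.5726 rad/s


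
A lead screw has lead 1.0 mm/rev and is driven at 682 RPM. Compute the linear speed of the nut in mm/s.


v = lead * (RPM/60) = 1.0*682/60 = 11.3667

11.3667 mm/s


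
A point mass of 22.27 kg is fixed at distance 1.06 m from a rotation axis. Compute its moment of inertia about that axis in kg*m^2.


I = m*r^2 = 22.27*1.06^2 = 25.0226

25.0226 kg*m^2


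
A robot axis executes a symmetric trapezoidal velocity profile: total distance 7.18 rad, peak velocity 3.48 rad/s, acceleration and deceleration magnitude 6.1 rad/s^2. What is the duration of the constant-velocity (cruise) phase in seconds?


t_acc = v/a = 0.570492 s, d_acc = v^2/(2a) = 0.992656 rad each
d_cruise = 7.18 - 2*0.992656 = 5.194688 rad
t_cruise = d_cruise/v = 5.194688/3.48 = 1.4927

1.4927 s


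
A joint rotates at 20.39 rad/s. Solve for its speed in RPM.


RPM = 20.39 * 60/(2*pi) = 194.7102

194.7102 RPM


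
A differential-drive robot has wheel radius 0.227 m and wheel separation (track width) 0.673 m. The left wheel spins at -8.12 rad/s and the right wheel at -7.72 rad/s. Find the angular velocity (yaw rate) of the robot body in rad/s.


omega = r*(wR - wL)/L = 0.227*(-7.72 - (-8.12))/0.673 = 0.1349

0.1349 rad/s


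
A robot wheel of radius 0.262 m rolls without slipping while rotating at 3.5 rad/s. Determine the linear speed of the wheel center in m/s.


v = omega * r = 3.5 * 0.262 = 0.9170

0.9170 m/s


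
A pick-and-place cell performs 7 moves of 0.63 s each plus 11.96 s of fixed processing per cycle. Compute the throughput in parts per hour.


T_cycle = 7*0.63 + 11.96 = 16.3700 s
rate = 3600/T = 219.9145

219.9145 parts/hour


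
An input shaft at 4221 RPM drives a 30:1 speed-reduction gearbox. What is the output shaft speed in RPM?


omega_out = omega_in / N = 4221 / 30 = 140.7000

140.7000 RPM


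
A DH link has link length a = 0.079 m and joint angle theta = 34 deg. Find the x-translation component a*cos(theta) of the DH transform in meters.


a*cos(theta) = 0.079*cos(34 deg) = 0.0655

0.0655 m


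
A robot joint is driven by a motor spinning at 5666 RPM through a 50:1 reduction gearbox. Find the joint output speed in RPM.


omega_joint = omega_motor / N = 5666 / 50 = 113.3200

113.3200 RPM


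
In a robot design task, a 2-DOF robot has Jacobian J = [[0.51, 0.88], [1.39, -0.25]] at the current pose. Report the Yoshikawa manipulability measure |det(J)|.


det(J) = 0.51*-0.25 - (0.88)*(1.39) = -1.3507
|det(J)| = 1.3507

1.3507


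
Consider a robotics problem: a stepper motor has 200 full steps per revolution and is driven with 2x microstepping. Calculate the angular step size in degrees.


step = 360/(200*2) = 360/400 = 0.9000

0.9000 degrees


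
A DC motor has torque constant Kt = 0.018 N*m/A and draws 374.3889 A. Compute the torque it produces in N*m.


tau = Kt * I = 0.018*374.3889 = 6.7390

6.7390 N*m


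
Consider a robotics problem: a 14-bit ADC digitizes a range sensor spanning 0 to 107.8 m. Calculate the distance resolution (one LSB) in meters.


res = range / 2^n = 107.8/2^14 = 107.8/16384 = 0.0066

0.0066 m


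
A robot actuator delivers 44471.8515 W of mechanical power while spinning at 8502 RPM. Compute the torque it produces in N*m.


omega = 8502 * 2*pi/60 = 890.327358 rad/s
tau = P / omega = 44471.8515 / 890.327358 = 49.9500

49.9500 N*m


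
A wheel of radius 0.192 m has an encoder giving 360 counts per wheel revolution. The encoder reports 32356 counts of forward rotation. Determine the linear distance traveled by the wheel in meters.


revs = 32356/360 = 89.877778
d = revs * 2*pi*r = 89.877778 * 2*pi*0.192 = 108.4260

108.4260 m


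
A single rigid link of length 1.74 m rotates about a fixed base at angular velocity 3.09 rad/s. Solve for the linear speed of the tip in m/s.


v = L*omega = 1.74 * 3.09 = 5.3766

5.3766 m/s


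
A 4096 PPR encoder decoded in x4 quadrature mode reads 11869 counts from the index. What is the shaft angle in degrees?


angle = counts * 360 / (PPR*4) = 11869 * 360 / 16384 = 260.7935

260.7935 degrees


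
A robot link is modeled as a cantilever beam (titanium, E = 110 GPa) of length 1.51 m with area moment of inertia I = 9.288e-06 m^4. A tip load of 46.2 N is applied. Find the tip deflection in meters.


delta = F*L^3/(3*E*I) = 46.2*1.51^3/(3*1.100e+11*9.288e-06)
      = 159.0643362/3065040 = 5.1896e-05

5.1896e-05 m


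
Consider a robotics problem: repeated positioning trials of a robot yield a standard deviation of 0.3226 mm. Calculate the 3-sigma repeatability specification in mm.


repeatability = 3*sigma = 3*0.3226 = 0.9678

0.9678 mm


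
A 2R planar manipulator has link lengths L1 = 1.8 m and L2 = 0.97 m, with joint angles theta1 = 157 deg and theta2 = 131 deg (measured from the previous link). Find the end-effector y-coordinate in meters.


y = L1*sin(th1) + L2*sin(th1+th2) = 1.8*sin(157 deg) + 0.97*sin(288 deg) = -0.2192

-0.2192 m


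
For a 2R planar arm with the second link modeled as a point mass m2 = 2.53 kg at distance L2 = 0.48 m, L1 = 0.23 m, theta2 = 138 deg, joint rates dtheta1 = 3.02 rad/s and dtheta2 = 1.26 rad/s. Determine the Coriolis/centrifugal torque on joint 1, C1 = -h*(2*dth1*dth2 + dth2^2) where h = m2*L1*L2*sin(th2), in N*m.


h = m2*L1*L2*sin(th2) = 2.53*0.23*0.48*sin(138 deg) = 0.186896
C1 = -h*(2*3.02*1.26 + 1.26^2) = -0.186896*9.1980 = -1.7191

-1.7191 N*m


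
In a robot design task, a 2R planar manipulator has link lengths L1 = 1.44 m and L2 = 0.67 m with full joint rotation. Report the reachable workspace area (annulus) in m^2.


r_max = L1 + L2 = 2.1100, r_min = |L1 - L2| = 0.7700
A = pi*(r_max^2 - r_min^2) = pi*(4.4521 - 0.5929) = 12.1240

12.1240 m^2


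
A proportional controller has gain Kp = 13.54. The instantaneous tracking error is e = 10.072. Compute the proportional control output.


u_P = Kp * e = 13.54 * 10.072 = 136.3749

136.3749


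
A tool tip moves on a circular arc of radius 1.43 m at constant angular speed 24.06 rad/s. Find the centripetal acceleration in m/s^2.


a_c = omega^2 * r = 24.06^2 * 1.43 = 827.8035

827.8035 m/s^2


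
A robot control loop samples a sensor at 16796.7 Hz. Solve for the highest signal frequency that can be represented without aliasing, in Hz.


f_max = f_s/2 = 16796.7/2 = 8398.3500

8398.3500 Hz


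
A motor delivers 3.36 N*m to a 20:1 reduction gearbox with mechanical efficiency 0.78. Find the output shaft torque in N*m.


tau_out = tau_in * N * eta = 3.36 * 20 * 0.78 = 52.4160

52.4160 N*m


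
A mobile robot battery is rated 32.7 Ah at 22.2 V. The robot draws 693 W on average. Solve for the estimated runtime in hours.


E = 32.7*22.2 = 725.9400 Wh
t = E/P = 725.9400/693 = 1.0475

1.0475 hours


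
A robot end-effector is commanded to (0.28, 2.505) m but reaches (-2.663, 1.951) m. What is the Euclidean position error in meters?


dx = -2.663 - (0.28) = -2.9430, dy = 1.951 - (2.505) = -0.5540
err = sqrt(8.661249 + 0.306916) = 2.9947

2.9947 m


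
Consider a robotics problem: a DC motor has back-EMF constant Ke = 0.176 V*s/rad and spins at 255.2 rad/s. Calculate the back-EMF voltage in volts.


V_emf = Ke * omega = 0.176*255.2 = 44.9152

44.9152 V


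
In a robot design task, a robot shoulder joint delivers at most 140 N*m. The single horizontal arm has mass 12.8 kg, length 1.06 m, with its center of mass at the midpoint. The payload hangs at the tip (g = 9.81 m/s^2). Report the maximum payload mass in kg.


tau_arm = m_arm*g*(L/2) = 12.8*9.81*1.06/2 = 66.5510 N*m
tau_payload = tau_max - tau_arm = 140 - 66.5510 = 73.4490
m_payload = tau_payload / (g*L) = 73.4490 / (9.81*1.06) = 7.0634

7.0634 kg


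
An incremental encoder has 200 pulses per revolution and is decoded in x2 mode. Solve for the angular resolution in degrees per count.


resolution = 360 / (PPR * 2) = 360 / 400 = 0.9000

0.9000 degrees


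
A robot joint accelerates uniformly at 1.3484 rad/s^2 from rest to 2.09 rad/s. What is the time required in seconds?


t = delta_omega / alpha = 2.09 / 1.3484 = 1.5500

1.5500 s


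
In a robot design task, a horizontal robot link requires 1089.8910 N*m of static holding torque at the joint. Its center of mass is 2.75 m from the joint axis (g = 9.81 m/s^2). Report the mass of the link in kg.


m = tau / (g*L) = 1089.8910 / (9.81 * 2.75) = 40.4000

40.4000 kg


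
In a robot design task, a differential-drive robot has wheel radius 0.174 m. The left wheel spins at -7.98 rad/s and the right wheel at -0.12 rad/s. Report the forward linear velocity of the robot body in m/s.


v = r*(wR + wL)/2 = 0.174*(-0.12 + -7.98)/2 = -0.7047

-0.7047 m/s


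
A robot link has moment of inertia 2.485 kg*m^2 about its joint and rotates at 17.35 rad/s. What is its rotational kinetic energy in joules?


KE = (1/2)*I*omega^2 = 0.5*2.485*17.35^2 = 374.0205

374.0205 J


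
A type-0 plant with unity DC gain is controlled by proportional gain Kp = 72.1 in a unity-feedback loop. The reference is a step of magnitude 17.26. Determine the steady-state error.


e_ss = R/(1 + Kp) = 17.26/(1 + 72.1) = 17.26/73.1000 = 0.2361

0.2361


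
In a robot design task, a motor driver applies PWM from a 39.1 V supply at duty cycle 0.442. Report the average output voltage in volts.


V_avg = V_supply * D = 39.1*0.442 = 17.2822

17.2822 V


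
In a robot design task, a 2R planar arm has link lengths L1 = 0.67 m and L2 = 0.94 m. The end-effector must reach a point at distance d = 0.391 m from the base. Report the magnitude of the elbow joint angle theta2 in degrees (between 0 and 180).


cos(th2) = (d^2 - L1^2 - L2^2)/(2*L1*L2) = (0.391^2 - 0.67^2 - 0.94^2)/(2*0.67*0.94) = -0.93650286
th2 = acos(-0.93650286) = 159.4723 deg

159.4723 degrees


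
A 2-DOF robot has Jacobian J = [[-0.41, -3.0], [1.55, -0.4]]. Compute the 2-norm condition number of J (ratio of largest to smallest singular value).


JJ^T eigenvalues: trace(JJ^T) = 11.7306, det(JJ^T) = det(J)^2 = 23.17459600
s_max^2 = (11.7306 + sqrt(44.90859236))/2 = 9.21599367
s_min^2 = (11.7306 - sqrt(44.90859236))/2 = 2.51460633
kappa = s_max/s_min = sqrt(9.21599367/2.51460633) = 1.9144

1.9144


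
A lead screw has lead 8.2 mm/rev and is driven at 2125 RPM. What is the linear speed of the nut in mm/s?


v = lead * (RPM/60) = 8.2*2125/60 = 290.4167

290.4167 mm/s


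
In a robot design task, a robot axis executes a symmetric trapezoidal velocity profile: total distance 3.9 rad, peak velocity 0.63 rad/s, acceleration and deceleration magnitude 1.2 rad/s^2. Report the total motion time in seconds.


t_acc = v/a = 0.63/1.2 = 0.525000 s
d_acc = v^2/(2a) = 0.165375 rad (each ramp)
d_cruise = 3.9 - 2*0.165375 = 3.569250 rad
t_cruise = 3.569250/0.63 = 5.665476 s
t_total = 2*0.525000 + 5.665476 = 6.7155

6.7155 s


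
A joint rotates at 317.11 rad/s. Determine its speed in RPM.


RPM = 317.11 * 60/(2*pi) = 3028.1774

3028.1774 RPM


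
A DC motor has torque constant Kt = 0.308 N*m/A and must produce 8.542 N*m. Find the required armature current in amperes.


I = tau / Kt = 8.542/0.308 = 27.7338

27.7338 A


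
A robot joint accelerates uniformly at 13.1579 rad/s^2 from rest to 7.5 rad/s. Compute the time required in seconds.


t = delta_omega / alpha = 7.5 / 13.1579 = 0.5700

0.5700 s


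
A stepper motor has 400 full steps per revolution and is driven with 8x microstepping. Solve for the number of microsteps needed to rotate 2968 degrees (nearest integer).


step_size = 360/(400*8) = 360/3200 = 0.112500 deg
n = 2968/(360/3200) = 2968*3200/360 = 26382.2222 -> 26382

26382 steps


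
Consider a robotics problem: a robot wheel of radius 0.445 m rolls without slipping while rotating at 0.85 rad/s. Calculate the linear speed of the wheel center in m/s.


v = omega * r = 0.85 * 0.445 = 0.3782

0.3782 m/s


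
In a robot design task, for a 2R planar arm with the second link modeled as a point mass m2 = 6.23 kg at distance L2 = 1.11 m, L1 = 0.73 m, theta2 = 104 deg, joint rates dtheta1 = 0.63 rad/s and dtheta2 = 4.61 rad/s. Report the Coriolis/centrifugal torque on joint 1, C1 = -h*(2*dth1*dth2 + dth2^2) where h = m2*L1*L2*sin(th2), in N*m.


h = m2*L1*L2*sin(th2) = 6.23*0.73*1.11*sin(104 deg) = 4.898217
C1 = -h*(2*0.63*4.61 + 4.61^2) = -4.898217*27.0607 = -132.5492

-132.5492 N*m


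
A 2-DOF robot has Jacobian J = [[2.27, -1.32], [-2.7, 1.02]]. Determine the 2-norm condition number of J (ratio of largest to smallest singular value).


JJ^T eigenvalues: trace(JJ^T) = 15.2257, det(JJ^T) = det(J)^2 = 1.55900196
s_max^2 = (15.2257 + sqrt(225.58593265))/2 = 15.12260919
s_min^2 = (15.2257 - sqrt(225.58593265))/2 = 0.10309081
kappa = s_max/s_min = sqrt(15.12260919/0.10309081) = 12.1117

12.1117


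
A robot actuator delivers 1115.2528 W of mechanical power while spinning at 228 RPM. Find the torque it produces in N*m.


omega = 228 * 2*pi/60 = 23.876104 rad/s
tau = P / omega = 1115.2528 / 23.876104 = 46.7100

46.7100 N*m


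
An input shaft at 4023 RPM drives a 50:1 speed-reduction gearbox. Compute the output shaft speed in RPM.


omega_out = omega_in / N = 4023 / 50 = 80.4600

80.4600 RPM


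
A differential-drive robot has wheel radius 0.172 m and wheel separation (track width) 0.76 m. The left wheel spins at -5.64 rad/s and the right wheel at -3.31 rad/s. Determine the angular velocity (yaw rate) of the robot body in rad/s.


omega = r*(wR - wL)/L = 0.172*(-3.31 - (-5.64))/0.76 = 0.5273

0.5273 rad/s


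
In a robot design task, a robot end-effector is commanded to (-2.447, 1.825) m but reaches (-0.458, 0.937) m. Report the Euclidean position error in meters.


dx = -0.458 - (-2.447) = 1.9890, dy = 0.937 - (1.825) = -0.8880
err = sqrt(3.956121 + 0.788544) = 2.1782

2.1782 m


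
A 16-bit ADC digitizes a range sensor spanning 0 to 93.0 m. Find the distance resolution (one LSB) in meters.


res = range / 2^n = 93.0/2^16 = 93.0/65536 = 0.0014

0.0014 m


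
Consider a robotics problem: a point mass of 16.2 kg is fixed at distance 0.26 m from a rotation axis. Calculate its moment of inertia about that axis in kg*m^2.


I = m*r^2 = 16.2*0.26^2 = 1.0951

1.0951 kg*m^2


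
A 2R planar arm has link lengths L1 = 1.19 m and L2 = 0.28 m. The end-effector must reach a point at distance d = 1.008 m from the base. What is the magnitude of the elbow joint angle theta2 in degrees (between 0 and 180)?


cos(th2) = (d^2 - L1^2 - L2^2)/(2*L1*L2) = (1.008^2 - 1.19^2 - 0.28^2)/(2*1.19*0.28) = -0.71794118
th2 = acos(-0.71794118) = 135.8848 deg

135.8848 degrees


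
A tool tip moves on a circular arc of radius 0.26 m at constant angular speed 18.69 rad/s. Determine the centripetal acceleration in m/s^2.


a_c = omega^2 * r = 18.69^2 * 0.26 = 90.8222

90.8222 m/s^2


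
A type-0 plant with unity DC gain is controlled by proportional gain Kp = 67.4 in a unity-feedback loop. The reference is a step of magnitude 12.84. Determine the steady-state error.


e_ss = R/(1 + Kp) = 12.84/(1 + 67.4) = 12.84/68.4000 = 0.1877

0.1877


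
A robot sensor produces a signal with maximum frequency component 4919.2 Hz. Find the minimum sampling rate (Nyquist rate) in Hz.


f_s,min = 2*f_max = 2*4919.2 = 9838.4000

9838.4000 Hz


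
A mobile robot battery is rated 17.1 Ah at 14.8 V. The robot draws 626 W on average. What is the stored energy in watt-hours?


E = capacity * V = 17.1*14.8 = 253.0800

253.0800 Wh


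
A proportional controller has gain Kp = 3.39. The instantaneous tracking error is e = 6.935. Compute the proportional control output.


u_P = Kp * e = 3.39 * 6.935 = 23.5097

23.5097


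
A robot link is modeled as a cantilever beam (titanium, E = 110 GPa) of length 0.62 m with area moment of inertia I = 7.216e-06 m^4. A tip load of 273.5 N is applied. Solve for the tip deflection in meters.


delta = F*L^3/(3*E*I) = 273.5*0.62^3/(3*1.100e+11*7.216e-06)
      = 65.182708/2381280 = 2.7373e-05

2.7373e-05 m


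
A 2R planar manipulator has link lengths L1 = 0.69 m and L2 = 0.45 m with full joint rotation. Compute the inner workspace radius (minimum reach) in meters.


r_min = |L1 - L2| = |0.69 - 0.45| = 0.2400

0.2400 m


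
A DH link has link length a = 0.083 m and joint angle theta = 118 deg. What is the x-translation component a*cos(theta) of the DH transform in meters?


a*cos(theta) = 0.083*cos(118 deg) = -0.0390

-0.0390 m


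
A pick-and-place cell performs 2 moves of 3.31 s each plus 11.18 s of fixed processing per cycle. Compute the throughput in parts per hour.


T_cycle = 2*3.31 + 11.18 = 17.8000 s
rate = 3600/T = 202.2472

202.2472 parts/hour


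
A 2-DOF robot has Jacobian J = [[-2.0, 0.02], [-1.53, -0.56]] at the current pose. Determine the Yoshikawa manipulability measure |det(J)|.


det(J) = -2.0*-0.56 - (0.02)*(-1.53) = 1.1506
|det(J)| = 1.1506

1.1506


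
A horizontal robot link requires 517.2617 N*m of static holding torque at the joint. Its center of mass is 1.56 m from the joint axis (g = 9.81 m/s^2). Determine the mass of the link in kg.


m = tau / (g*L) = 517.2617 / (9.81 * 1.56) = 33.8000

33.8000 kg


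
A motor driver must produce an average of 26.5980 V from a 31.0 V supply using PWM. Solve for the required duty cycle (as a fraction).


D = V_avg/V_supply = 26.5980/31.0 = 0.8580

0.8580


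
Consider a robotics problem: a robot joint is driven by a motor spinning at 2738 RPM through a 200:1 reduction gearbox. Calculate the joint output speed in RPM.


omega_joint = omega_motor / N = 2738 / 200 = 13.6900

13.6900 RPM


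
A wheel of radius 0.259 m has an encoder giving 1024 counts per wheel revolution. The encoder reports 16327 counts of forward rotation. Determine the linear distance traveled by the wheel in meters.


revs = 16327/1024 = 15.944336
d = revs * 2*pi*r = 15.944336 * 2*pi*0.259 = 25.9469

25.9469 m


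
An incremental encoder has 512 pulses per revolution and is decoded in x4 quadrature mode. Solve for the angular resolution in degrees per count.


resolution = 360 / (PPR * 4) = 360 / 2048 = 0.1758

0.1758 degrees


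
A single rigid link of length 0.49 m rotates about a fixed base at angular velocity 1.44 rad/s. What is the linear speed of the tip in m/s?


v = L*omega = 0.49 * 1.44 = 0.7056

0.7056 m/s


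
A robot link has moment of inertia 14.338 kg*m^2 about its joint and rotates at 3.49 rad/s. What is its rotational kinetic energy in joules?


KE = (1/2)*I*omega^2 = 0.5*14.338*3.49^2 = 87.3191

87.3191 J
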